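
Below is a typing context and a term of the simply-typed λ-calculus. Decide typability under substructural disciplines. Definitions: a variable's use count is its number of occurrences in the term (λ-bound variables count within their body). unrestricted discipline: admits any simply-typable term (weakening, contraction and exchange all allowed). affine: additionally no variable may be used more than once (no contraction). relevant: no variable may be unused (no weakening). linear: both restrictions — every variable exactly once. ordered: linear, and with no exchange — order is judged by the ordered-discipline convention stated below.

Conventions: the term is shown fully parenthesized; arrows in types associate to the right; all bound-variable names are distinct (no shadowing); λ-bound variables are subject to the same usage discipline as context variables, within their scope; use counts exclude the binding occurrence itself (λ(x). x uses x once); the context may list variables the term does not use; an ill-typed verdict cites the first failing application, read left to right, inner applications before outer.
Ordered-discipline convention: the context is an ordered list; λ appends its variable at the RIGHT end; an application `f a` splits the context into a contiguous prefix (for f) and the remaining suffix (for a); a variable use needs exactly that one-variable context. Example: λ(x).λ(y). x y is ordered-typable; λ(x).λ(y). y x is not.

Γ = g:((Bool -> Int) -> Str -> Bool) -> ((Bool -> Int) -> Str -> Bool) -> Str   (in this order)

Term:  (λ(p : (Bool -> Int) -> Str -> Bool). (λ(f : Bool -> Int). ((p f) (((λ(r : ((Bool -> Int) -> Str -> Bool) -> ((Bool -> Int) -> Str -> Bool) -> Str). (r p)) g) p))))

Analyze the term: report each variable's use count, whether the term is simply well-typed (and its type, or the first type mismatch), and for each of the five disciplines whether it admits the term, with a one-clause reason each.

variable uses: g: 1, p (λ-bound): 3, f (λ-bound): 1, r (λ-bound): 1
order of uses: p, f, r, p, g, p
typing: well-typed at ((Bool -> Int) -> Str -> Bool) -> (Bool -> Int) -> Bool
ordered ✗ (p ×3 used more than once (contraction))
linear ✗ (p ×3 used more than once (contraction))
affine ✗ (p ×3 used more than once (contraction))
relevant ✓ (none of g, p, f, r goes unused)
unrestricted ✓ (well-typed at ((Bool -> Int) -> Str -> Bool) -> (Bool -> Int) -> Bool; no restrictions here)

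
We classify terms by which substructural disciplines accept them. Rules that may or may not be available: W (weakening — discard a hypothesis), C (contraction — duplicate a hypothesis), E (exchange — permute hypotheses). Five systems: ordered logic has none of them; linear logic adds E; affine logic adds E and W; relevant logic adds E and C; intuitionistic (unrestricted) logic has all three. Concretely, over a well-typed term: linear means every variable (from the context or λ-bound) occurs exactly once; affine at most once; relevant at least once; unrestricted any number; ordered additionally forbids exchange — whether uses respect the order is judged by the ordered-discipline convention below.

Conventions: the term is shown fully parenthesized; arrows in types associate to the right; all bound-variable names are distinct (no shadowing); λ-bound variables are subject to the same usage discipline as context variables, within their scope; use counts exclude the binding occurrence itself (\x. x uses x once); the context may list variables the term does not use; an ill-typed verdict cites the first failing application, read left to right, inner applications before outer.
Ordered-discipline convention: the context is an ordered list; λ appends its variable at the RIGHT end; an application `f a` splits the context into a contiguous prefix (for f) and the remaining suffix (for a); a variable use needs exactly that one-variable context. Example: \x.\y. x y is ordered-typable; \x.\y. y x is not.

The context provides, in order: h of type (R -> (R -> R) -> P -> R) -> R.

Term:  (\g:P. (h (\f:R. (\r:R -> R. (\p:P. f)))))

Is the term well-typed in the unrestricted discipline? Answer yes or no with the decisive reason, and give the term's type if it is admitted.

yes — typability at P -> R is all that's needed; term : P -> R
variable uses: h ×1, g (λ-bound) ×0, f (λ-bound) ×1, r (λ-bound) ×0, p (λ-bound) ×0
use order (left to right): h, f
typing: well-typed — term : P -> R
all disciplines: ordered ✗ · linear ✗ · affine ✓ · relevant ✗ · unrestricted ✓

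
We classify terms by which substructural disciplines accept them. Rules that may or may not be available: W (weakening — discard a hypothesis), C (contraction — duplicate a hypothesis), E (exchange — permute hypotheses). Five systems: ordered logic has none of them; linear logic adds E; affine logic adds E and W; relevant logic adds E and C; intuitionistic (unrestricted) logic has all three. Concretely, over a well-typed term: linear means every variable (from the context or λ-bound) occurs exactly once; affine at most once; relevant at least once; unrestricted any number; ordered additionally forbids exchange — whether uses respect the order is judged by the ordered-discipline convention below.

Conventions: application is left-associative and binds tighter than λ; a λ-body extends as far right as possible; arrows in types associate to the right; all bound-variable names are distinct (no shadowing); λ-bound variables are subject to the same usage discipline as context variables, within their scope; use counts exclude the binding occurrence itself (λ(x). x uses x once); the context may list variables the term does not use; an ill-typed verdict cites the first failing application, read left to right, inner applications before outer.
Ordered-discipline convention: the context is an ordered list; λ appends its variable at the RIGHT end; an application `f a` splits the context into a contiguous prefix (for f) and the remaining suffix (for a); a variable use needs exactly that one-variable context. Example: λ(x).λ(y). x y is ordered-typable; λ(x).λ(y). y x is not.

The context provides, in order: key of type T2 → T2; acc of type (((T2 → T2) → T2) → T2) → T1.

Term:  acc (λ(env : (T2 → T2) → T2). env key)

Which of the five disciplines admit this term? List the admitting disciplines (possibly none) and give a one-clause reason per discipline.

admitted by: linear, affine, relevant, unrestricted
counts: key ×1, acc ×1, env (λ-bound) ×1
uses in reading order: acc, env, key
typing: well-typed — term : T1
ordered: ✗, no contiguous prefix/suffix split fits acc, env, key
linear: ✓, key, acc, env: one use apiece
affine: ✓, key, acc, env: no repeats, contraction unneeded
relevant: ✓, key, acc, env: all used, weakening unneeded
unrestricted: ✓, typability at T1 is all that's needed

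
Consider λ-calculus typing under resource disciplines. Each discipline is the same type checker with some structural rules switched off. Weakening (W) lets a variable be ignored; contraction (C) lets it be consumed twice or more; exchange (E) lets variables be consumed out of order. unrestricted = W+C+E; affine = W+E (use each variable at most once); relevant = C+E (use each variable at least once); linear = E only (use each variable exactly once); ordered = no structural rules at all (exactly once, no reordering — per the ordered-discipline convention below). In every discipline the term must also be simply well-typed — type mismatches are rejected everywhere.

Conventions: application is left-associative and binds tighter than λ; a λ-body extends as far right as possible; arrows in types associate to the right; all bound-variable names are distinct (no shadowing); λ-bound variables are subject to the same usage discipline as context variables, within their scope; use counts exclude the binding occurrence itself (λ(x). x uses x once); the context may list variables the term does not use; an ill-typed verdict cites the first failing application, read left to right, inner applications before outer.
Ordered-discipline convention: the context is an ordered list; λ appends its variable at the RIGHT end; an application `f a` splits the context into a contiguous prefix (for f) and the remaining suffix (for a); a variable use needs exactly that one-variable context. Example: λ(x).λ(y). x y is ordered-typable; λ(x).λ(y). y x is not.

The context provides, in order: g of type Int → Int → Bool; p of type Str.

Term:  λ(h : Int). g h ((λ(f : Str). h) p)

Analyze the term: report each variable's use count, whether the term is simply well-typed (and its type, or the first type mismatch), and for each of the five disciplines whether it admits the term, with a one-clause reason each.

usage: g ×1, p ×1, h [bound] ×2, f [bound] ×0
order of uses: g, h, h, p
typing: the term checks, with type Int → Bool
ordered ✗ (uses contraction: h ×2; f left unused)
linear ✗ (uses contraction: h ×2; f left unused)
affine ✗ (uses contraction: h ×2)
relevant ✗ (f left unused)
unrestricted ✓ (simply typable at Int → Bool; W, C, E all held)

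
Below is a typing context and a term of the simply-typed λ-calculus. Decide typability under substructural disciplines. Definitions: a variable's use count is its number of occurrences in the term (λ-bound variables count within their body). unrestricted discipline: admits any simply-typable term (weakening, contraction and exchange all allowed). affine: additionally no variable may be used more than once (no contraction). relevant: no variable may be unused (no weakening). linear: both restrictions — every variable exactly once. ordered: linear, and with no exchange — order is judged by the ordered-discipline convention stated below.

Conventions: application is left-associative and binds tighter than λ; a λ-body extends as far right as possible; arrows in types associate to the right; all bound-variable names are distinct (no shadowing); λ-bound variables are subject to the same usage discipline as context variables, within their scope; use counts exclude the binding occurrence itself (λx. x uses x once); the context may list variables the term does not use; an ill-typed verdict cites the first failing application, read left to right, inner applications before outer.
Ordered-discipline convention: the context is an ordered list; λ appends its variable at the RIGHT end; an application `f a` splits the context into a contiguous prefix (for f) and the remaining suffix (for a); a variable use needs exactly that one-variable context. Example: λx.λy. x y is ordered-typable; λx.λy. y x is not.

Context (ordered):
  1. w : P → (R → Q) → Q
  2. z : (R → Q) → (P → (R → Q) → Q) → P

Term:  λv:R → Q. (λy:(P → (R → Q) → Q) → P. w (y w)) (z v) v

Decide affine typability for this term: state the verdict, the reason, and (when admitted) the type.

no — uses contraction: w ×2, v ×2
variable uses: w=2; z=1; v (λ-bound)=2; y (λ-bound)=1
uses in reading order: w, y, w, z, v, v
typing: the term checks, with type (R → Q) → Q
across the five disciplines: ordered ✗; linear ✗; affine ✗; relevant ✓; unrestricted ✓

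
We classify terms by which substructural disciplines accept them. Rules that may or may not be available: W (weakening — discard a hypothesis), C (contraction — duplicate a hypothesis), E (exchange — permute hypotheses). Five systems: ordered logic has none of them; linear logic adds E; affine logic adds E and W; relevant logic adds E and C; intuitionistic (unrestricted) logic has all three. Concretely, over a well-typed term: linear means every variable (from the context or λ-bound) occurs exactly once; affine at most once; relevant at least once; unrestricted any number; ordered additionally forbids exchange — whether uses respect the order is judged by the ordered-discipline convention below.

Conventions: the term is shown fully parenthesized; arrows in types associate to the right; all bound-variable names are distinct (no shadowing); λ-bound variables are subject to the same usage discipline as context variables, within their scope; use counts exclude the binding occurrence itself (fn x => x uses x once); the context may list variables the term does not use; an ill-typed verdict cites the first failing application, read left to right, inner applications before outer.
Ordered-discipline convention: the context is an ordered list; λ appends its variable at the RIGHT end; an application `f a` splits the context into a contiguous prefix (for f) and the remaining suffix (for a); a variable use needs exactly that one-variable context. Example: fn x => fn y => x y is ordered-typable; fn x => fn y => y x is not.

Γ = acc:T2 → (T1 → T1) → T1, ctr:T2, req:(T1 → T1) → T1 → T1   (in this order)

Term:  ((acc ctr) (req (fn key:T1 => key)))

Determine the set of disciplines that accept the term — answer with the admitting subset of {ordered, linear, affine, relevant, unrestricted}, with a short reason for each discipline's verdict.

accepted by: ordered, linear, affine, relevant, unrestricted
usage: acc: 1×, ctr: 1×, req: 1×, key (λ-bound): 1×
order of uses: acc, ctr, req, key
typing: well-typed at T1
ordered: ✓ — single-use (acc, ctr, req, key), ordered derivation ok
linear: ✓ — acc, ctr, req, key: one use apiece
affine: ✓ — no duplicate uses among acc, ctr, req, key
relevant: ✓ — every one of acc, ctr, req, key appears
unrestricted: ✓ — type-checks (T1) and nothing is barred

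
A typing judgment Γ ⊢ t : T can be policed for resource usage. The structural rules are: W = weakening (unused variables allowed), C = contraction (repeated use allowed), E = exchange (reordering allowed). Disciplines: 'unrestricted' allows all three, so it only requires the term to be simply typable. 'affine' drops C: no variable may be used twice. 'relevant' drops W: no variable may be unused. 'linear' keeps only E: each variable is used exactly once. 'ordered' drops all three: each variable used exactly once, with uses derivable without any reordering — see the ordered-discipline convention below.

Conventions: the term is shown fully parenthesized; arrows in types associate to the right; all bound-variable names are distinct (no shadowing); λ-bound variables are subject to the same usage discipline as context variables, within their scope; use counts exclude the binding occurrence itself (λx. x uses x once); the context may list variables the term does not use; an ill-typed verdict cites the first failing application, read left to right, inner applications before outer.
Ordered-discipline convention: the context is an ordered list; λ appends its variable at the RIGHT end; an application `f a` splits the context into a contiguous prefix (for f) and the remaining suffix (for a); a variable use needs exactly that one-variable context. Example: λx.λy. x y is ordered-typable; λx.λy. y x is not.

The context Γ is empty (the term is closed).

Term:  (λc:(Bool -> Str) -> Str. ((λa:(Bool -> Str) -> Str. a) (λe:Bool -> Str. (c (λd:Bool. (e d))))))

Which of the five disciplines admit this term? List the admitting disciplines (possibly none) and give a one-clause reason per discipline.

accepted by: ordered, linear, affine, relevant, unrestricted
usage: c (bound): 1×; a (bound): 1×; e (bound): 1×; d (bound): 1×
order of uses: a, c, e, d
typing: well-typed at ((Bool -> Str) -> Str) -> (Bool -> Str) -> Str
ordered: ✓, c, a, e, d once each; derivable with no W/C/E
linear: ✓, exactly-once usage across c, a, e, d
affine: ✓, c, a, e, d: no repeats, contraction unneeded
relevant: ✓, every one of c, a, e, d appears
unrestricted: ✓, type-checks (((Bool -> Str) -> Str) -> (Bool -> Str) -> Str) and nothing is barred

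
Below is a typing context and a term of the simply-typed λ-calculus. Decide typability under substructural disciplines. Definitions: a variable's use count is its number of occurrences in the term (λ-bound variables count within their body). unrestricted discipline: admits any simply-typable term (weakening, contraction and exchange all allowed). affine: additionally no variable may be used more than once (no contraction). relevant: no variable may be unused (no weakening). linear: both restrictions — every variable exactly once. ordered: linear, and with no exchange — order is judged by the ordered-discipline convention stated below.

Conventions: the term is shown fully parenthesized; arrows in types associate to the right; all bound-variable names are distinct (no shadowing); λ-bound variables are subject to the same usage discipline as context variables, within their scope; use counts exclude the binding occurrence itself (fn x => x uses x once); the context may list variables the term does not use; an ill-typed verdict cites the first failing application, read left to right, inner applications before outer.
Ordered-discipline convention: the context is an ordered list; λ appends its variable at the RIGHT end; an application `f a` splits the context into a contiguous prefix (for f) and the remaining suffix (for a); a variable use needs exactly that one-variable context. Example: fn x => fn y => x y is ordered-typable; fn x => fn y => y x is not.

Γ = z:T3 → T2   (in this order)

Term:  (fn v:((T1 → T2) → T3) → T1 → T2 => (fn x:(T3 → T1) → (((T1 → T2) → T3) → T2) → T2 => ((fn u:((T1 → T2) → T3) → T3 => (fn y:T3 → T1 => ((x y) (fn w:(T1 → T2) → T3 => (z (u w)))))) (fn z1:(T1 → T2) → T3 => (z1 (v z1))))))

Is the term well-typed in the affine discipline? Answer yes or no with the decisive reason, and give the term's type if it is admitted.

no — repeated use of z1 ×2
usage: z ×1; v [bound] ×1; x [bound] ×1; u [bound] ×1; y [bound] ×1; w [bound] ×1; z1 [bound] ×2
use order (left to right): x, y, z, u, w, z1, v, z1
typing: ✓ — (((T1 → T2) → T3) → T1 → T2) → ((T3 → T1) → (((T1 → T2) → T3) → T2) → T2) → (T3 → T1) → T2
across the five disciplines: ordered ✗ | linear ✗ | affine ✗ | relevant ✓ | unrestricted ✓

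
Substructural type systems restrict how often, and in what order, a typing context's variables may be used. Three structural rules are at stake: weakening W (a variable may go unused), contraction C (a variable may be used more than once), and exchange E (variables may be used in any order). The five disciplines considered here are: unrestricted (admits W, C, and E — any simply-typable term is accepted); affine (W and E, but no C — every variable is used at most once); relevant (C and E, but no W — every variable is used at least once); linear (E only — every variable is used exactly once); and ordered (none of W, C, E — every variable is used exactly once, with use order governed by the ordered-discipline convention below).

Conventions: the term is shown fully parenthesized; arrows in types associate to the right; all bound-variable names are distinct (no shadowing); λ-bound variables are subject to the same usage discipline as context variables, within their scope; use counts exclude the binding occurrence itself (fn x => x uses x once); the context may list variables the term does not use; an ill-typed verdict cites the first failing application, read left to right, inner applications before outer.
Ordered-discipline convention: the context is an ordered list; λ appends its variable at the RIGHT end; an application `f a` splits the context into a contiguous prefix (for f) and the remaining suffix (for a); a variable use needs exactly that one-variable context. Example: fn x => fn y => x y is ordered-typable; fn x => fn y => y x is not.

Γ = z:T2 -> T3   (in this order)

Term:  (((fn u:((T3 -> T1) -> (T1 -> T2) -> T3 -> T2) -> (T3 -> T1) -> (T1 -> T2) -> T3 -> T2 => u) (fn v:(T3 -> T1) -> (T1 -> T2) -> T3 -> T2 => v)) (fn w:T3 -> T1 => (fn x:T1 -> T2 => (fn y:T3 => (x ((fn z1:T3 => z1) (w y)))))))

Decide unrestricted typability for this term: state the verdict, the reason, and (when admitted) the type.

no — not simply typable
counts: z ×0, u (λ-bound) ×1, v (λ-bound) ×1, w (λ-bound) ×1, x (λ-bound) ×1, y (λ-bound) ×1, z1 (λ-bound) ×1
left-to-right use order: u, v, x, z1, w, y
typing: ill-typed: a function awaiting T3 gets T1
summary: ordered ✗; linear ✗; affine ✗; relevant ✗; unrestricted ✗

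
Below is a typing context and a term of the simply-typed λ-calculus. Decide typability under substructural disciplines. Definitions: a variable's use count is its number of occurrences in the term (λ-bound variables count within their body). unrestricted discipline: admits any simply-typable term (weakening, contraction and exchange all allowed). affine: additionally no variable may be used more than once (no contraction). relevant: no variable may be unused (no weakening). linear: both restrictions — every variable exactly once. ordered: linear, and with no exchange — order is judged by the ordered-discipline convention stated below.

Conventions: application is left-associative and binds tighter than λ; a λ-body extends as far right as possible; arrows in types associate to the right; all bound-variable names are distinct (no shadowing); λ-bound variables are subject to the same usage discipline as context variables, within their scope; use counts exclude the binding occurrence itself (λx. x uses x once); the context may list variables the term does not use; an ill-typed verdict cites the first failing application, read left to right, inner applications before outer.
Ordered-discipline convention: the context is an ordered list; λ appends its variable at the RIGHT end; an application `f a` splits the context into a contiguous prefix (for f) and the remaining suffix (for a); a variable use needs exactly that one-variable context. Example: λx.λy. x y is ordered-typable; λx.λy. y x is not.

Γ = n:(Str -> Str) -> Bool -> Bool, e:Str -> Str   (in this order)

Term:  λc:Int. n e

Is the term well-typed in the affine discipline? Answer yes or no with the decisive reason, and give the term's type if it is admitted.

yes — none of n, e, c used more than once; term : Int -> Bool -> Bool
usage: n: 1×; e: 1×; c (bound): 0×
order of uses: n, e
typing: the term checks, with type Int -> Bool -> Bool
all disciplines: ordered ✗; linear ✗; affine ✓; relevant ✗; unrestricted ✓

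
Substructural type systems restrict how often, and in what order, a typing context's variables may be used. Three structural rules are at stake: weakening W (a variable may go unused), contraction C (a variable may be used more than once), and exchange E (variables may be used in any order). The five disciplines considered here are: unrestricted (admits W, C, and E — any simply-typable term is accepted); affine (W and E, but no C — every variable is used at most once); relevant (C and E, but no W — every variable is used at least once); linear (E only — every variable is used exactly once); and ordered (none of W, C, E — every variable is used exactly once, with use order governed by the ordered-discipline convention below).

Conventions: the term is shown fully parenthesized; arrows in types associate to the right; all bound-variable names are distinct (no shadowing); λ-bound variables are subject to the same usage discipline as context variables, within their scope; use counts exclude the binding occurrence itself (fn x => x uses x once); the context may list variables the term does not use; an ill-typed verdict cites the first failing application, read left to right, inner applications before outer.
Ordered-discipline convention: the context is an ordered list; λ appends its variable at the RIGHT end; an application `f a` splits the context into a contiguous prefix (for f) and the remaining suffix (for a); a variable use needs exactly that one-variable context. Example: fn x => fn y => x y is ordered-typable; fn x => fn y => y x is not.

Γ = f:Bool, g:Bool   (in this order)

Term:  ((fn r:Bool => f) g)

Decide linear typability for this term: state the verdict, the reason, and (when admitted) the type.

no — unused: r — weakening required
counts: f=1; g=1; r (bound)=0
order of uses: f, g
typing: ✓ — Bool
all disciplines: ordered ✗; linear ✗; affine ✓; relevant ✗; unrestricted ✓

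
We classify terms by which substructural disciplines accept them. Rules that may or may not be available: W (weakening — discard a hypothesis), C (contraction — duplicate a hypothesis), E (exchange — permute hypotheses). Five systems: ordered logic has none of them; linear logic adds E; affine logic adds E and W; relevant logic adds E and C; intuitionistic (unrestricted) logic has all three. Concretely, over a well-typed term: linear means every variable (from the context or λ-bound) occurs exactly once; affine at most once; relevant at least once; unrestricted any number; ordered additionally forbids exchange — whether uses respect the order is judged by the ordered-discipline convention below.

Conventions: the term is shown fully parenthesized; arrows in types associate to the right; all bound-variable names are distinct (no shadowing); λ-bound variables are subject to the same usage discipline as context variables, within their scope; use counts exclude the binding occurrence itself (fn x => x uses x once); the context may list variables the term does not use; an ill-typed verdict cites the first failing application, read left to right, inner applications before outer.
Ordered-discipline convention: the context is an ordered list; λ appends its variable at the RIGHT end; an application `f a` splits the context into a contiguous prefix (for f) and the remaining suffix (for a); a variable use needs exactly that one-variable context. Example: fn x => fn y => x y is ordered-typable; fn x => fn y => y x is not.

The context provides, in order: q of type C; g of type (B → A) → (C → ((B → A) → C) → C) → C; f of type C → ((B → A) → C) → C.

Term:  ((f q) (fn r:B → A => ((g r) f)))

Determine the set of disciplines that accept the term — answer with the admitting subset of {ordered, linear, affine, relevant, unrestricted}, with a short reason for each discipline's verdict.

admitted in: relevant, unrestricted
counts: q: 1, g: 1, f: 2, r [bound]: 1
uses in reading order: f, q, g, r, f
typing: the term checks, with type C
ordered ✗ (needs contraction — f ×2)
linear ✗ (needs contraction — f ×2)
affine ✗ (needs contraction — f ×2)
relevant ✓ (at least one use each (q, g, f, r))
unrestricted ✓ (simply typable at C; W, C, E all held)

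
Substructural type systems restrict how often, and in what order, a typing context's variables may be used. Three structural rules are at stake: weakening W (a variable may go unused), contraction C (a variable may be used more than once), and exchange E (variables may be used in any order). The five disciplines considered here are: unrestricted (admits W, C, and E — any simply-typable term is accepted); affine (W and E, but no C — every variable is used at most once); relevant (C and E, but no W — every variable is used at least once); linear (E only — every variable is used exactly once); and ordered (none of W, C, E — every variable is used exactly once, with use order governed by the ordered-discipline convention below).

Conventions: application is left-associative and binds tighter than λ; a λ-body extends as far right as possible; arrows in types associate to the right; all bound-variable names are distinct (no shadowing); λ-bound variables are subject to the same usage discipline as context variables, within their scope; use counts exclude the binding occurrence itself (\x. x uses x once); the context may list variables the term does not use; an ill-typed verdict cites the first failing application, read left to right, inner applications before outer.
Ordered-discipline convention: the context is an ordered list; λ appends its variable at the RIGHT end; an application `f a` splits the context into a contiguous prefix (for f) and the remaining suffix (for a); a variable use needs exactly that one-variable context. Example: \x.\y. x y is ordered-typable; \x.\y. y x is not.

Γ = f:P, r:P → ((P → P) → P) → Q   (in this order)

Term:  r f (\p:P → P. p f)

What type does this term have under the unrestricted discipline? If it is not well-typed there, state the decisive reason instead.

term : Q
variable uses: f=2; r=1; p (λ-bound)=1
uses in reading order: r, f, p, f
typing: well-typed — term : Q
across the five disciplines: ordered ✗ · linear ✗ · affine ✗ · relevant ✓ · unrestricted ✓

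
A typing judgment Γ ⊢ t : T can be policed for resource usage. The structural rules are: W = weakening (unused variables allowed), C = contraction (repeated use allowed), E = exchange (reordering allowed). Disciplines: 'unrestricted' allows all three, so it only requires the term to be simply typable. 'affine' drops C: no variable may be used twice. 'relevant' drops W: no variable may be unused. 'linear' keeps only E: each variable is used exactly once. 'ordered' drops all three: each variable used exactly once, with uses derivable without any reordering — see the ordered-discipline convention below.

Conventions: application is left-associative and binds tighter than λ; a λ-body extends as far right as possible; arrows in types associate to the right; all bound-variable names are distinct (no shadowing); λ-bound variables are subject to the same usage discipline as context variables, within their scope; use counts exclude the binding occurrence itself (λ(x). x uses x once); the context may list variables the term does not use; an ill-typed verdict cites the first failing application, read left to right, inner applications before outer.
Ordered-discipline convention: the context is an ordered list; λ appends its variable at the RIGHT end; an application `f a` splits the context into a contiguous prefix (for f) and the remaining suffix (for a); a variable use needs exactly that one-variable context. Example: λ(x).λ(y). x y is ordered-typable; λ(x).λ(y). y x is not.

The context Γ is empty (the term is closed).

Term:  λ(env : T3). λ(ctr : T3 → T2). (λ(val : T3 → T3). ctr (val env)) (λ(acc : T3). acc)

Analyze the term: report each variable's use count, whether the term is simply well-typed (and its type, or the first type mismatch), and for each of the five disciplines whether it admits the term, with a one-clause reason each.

variable uses: env (bound): 1×, ctr (bound): 1×, val (bound): 1×, acc (bound): 1×
uses in reading order: ctr, val, env, acc
typing: ✓ — T3 → (T3 → T2) → T2
ordered: ✗ — no contiguous prefix/suffix split fits ctr, val, env, acc
linear: ✓ — each of env, ctr, val, acc used exactly once
affine: ✓ — no duplicate uses among env, ctr, val, acc
relevant: ✓ — none of env, ctr, val, acc goes unused
unrestricted: ✓ — typability at T3 → (T3 → T2) → T2 is all that's needed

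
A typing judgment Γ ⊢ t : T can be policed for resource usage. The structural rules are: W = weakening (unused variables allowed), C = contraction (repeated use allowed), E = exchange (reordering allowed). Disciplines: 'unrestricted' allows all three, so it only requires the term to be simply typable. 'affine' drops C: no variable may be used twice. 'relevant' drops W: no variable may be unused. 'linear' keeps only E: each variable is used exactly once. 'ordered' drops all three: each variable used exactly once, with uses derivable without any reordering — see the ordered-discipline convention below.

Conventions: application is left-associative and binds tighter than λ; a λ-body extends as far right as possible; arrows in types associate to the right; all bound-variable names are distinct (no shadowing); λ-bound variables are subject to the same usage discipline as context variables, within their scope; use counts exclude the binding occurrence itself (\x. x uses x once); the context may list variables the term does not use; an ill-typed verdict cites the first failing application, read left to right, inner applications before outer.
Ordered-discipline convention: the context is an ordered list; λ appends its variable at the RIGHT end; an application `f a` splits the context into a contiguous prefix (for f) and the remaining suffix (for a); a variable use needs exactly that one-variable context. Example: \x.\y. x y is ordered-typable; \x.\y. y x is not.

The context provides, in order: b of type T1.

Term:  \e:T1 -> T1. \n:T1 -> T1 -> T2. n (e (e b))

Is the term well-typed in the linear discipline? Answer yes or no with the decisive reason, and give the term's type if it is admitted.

no — uses contraction: e ×2
variable uses: b=1; e (bound)=2; n (bound)=1
use order (left to right): n, e, e, b
typing: well-typed at (T1 -> T1) -> (T1 -> T1 -> T2) -> T1 -> T2
all disciplines: ordered ✗ | linear ✗ | affine ✗ | relevant ✓ | unrestricted ✓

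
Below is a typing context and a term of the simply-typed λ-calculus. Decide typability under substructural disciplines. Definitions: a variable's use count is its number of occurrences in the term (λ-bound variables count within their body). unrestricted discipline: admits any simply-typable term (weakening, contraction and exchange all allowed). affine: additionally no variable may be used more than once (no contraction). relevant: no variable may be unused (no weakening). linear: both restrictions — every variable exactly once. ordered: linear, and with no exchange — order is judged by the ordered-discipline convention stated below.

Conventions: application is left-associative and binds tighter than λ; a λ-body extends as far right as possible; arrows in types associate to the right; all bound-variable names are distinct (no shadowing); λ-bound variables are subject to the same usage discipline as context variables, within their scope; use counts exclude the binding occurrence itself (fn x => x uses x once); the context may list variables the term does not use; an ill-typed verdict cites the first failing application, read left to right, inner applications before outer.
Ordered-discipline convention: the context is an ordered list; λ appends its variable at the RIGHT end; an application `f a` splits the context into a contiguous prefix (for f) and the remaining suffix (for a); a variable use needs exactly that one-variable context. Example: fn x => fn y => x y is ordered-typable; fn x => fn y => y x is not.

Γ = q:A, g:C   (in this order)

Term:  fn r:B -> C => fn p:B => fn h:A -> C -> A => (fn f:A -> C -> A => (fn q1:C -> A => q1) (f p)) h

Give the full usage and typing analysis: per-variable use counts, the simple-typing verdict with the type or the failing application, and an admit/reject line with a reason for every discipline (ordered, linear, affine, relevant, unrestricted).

counts: q=0; g=0; r [bound]=0; p [bound]=1; h [bound]=1; f [bound]=1; q1 [bound]=1
use order (left to right): q1, f, p, h
typing: ill-typed: an application expects A but receives B
ordered: ✗ — fails simple typing
linear: ✗ — a type mismatch blocks all five
affine: ✗ — the type mismatch rejects it
relevant: ✗ — not simply typable
unrestricted: ✗ — fails simple typing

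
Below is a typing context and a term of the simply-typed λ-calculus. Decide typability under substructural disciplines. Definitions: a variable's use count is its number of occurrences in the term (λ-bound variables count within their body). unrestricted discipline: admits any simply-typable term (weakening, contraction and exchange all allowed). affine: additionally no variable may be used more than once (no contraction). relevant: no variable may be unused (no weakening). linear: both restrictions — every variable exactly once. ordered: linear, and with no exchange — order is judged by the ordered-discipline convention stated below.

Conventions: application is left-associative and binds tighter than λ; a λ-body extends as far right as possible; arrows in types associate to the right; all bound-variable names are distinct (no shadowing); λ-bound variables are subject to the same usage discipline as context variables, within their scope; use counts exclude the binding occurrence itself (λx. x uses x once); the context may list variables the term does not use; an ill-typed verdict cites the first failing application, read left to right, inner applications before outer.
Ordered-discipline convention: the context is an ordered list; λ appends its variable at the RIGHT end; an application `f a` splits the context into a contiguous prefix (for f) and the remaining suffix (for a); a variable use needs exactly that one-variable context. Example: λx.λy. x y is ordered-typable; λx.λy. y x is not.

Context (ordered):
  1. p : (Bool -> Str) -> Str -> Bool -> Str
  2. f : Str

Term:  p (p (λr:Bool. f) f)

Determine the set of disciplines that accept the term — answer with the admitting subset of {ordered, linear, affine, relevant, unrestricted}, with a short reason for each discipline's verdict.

accepted by: unrestricted
use counts: p=2, f=2, r (λ-bound)=0
left-to-right use order: p, p, f, f
typing: well-typed — term : Str -> Bool -> Str
ordered: ✗, uses contraction: p ×2, f ×2; needs weakening: r unused
linear: ✗, uses contraction: p ×2, f ×2; needs weakening: r unused
affine: ✗, uses contraction: p ×2, f ×2
relevant: ✗, needs weakening: r unused
unrestricted: ✓, typability at Str -> Bool -> Str is all that's needed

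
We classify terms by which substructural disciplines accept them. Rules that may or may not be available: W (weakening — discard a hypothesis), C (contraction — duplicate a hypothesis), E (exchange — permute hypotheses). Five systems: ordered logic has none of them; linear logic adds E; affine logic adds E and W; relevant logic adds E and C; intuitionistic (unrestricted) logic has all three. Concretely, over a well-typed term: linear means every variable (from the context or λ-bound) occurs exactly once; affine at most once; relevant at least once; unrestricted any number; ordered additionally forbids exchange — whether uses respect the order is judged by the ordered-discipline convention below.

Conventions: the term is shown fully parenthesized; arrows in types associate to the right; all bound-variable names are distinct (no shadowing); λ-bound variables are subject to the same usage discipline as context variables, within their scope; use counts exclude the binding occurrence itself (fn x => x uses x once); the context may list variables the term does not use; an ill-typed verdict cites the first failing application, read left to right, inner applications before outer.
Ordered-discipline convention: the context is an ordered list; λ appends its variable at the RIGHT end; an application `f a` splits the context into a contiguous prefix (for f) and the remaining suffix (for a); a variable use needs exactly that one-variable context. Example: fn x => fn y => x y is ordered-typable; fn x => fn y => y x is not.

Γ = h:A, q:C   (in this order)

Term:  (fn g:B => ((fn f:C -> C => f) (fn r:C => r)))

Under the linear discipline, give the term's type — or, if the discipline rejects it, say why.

not well-typed under linear — needs weakening: h, q, g unused
variable uses: h: 0×, q: 0×, g (bound): 0×, f (bound): 1×, r (bound): 1×
order of uses: f, r
typing: the term checks, with type B -> C -> C
across the five disciplines: ordered ✗, linear ✗, affine ✓, relevant ✗, unrestricted ✓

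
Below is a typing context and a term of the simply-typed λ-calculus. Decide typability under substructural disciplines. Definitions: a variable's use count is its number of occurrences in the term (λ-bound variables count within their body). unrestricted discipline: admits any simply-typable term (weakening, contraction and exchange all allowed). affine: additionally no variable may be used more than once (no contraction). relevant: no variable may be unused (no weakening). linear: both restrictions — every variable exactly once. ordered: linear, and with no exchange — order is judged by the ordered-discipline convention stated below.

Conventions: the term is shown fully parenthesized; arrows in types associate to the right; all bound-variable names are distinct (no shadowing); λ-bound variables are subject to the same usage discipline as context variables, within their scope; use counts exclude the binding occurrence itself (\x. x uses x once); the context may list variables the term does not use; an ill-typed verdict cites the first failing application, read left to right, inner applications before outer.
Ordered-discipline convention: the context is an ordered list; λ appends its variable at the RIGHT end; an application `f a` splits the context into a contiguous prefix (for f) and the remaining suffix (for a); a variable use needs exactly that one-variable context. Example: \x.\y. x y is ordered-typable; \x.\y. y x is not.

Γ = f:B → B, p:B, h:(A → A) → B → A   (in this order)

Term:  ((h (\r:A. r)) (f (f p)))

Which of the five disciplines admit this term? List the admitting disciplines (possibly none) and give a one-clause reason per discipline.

admitted by: relevant, unrestricted
usage: f ×2; p ×1; h ×1; r (λ-bound) ×1
left-to-right use order: h, r, f, f, p
typing: well-typed at A
ordered ✗ (repeated use of f ×2)
linear ✗ (repeated use of f ×2)
affine ✗ (repeated use of f ×2)
relevant ✓ (at least one use each (f, p, h, r))
unrestricted ✓ (typability at A is all that's needed)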